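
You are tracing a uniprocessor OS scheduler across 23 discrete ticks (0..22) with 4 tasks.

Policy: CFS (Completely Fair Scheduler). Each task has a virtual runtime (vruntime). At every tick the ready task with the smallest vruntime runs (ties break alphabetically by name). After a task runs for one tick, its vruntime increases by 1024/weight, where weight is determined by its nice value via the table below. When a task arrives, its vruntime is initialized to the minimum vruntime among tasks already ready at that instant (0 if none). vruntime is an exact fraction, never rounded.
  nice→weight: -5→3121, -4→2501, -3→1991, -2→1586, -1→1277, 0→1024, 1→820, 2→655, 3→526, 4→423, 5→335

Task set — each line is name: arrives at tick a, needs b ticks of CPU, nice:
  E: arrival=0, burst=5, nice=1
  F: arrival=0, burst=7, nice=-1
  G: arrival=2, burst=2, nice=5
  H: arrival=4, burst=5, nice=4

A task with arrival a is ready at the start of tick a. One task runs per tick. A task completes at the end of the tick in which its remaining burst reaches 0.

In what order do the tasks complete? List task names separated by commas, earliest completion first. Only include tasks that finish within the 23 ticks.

t=0: vr[E=0 F=0] → run E
t=1: vr[E=256/205 F=0] → run F
t=2: vr[E=256/205 F=1024/1277 G=1024/1277] → run F
t=3: vr[E=256/205 F=2048/1277 G=1024/1277] → run G
t=4: vr[E=256/205 F=2048/1277 G=1650688/427795 H=256/205] → run E
t=5: vr[E=512/205 F=2048/1277 G=1650688/427795 H=256/205] → run H
t=6: vr[E=512/205 F=2048/1277 G=1650688/427795 H=318208/86715] → run F
t=7: vr[E=512/205 F=3072/1277 G=1650688/427795 H=318208/86715] → run F
t=8: vr[E=512/205 F=4096/1277 G=1650688/427795 H=318208/86715] → run E
t=9: vr[E=768/205 F=4096/1277 G=1650688/427795 H=318208/86715] → run F
t=10: vr[E=768/205 F=5120/1277 G=1650688/427795 H=318208/86715] → run H
t=11: vr[E=768/205 F=5120/1277 G=1650688/427795 H=528128/86715] → run E
t=12: vr[E=1024/205 F=5120/1277 G=1650688/427795 H=528128/86715] → run G
t=13: vr[E=1024/205 F=5120/1277 H=528128/86715] → run F
t=14: vr[E=1024/205 F=6144/1277 H=528128/86715] → run F
t=15: vr[E=1024/205 H=528128/86715] → run E
t=16: vr[H=528128/86715] → run H
t=17: vr[H=246016/28905] → run H
t=18: vr[H=947968/86715] → run H
t=19: (idle)
t=20: (idle)
t=21: (idle)
t=22: (idle)

completion order = G, F, E, H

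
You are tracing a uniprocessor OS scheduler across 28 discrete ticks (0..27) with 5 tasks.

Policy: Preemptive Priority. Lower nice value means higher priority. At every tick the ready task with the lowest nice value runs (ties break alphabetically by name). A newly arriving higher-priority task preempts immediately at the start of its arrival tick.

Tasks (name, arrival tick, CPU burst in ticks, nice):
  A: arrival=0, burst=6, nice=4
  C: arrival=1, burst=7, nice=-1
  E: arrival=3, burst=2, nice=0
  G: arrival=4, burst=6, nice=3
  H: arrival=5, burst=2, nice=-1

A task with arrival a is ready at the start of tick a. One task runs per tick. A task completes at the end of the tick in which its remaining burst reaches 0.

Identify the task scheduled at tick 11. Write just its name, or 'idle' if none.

running at tick 11 = E

t=0: ready={A} → run A
t=1: ready={A,C} → run C
t=2: ready={A,C} → run C
t=3: ready={A,C,E} → run C
t=4: ready={A,C,E,G} → run C
t=5: ready={A,C,E,G,H} → run C
t=6: ready={A,C,E,G,H} → run C
t=7: ready={A,C,E,G,H} → run C
t=8: ready={A,E,G,H} → run H
t=9: ready={A,E,G,H} → run H
t=10: ready={A,E,G} → run E
t=11: ready={A,E,G} → run E
t=12: ready={A,G} → run G
t=13: ready={A,G} → run G
t=14: ready={A,G} → run G
t=15: ready={A,G} → run G
t=16: ready={A,G} → run G
t=17: ready={A,G} → run G
t=18: ready={A} → run A
t=19: ready={A} → run A
t=20: ready={A} → run A
t=21: ready={A} → run A
t=22: ready={A} → run A
t=23: (idle)
t=24: (idle)
t=25: (idle)
t=26: (idle)
t=27: (idle)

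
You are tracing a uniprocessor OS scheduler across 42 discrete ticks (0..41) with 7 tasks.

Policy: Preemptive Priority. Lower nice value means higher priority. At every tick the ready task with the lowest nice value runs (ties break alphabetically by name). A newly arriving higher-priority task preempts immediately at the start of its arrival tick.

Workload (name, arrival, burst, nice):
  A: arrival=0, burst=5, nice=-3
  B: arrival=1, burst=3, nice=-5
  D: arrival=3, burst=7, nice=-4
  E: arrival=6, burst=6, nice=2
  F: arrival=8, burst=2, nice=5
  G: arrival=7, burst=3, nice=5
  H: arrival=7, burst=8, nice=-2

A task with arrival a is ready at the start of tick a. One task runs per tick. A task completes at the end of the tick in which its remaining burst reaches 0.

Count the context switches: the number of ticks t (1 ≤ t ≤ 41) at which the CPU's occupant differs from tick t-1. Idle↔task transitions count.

t=0: ready={A} → run A
t=1: ready={A,B} → run B
t=2: ready={A,B} → run B
t=3: ready={A,B,D} → run B
t=4: ready={A,D} → run D
t=5: ready={A,D} → run D
t=6: ready={A,D,E} → run D
t=7: ready={A,D,E,G,H} → run D
t=8: ready={A,D,E,F,G,H} → run D
t=9: ready={A,D,E,F,G,H} → run D
t=10: ready={A,D,E,F,G,H} → run D
t=11: ready={A,E,F,G,H} → run A
t=12: ready={A,E,F,G,H} → run A
t=13: ready={A,E,F,G,H} → run A
t=14: ready={A,E,F,G,H} → run A
t=15: ready={E,F,G,H} → run H
t=16: ready={E,F,G,H} → run H
t=17: ready={E,F,G,H} → run H
t=18: ready={E,F,G,H} → run H
t=19: ready={E,F,G,H} → run H
t=20: ready={E,F,G,H} → run H
t=21: ready={E,F,G,H} → run H
t=22: ready={E,F,G,H} → run H
t=23: ready={E,F,G} → run E
t=24: ready={E,F,G} → run E
t=25: ready={E,F,G} → run E
t=26: ready={E,F,G} → run E
t=27: ready={E,F,G} → run E
t=28: ready={E,F,G} → run E
t=29: ready={F,G} → run F
t=30: ready={F,G} → run F
t=31: ready={G} → run G
t=32: ready={G} → run G
t=33: ready={G} → run G
t=34: (idle)
t=35: (idle)
t=36: (idle)
t=37: (idle)
t=38: (idle)
t=39: (idle)
t=40: (idle)
t=41: (idle)

context switches = 8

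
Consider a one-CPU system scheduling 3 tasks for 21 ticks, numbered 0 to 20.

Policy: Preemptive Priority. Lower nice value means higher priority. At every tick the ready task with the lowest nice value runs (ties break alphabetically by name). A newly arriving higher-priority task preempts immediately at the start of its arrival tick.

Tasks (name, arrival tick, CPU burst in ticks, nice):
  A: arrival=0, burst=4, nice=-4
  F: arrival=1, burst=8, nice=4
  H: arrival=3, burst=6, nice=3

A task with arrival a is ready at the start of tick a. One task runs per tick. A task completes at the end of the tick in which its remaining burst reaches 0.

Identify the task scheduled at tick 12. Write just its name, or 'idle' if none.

running at tick 12 = F

t=0: ready={A} → run A
t=1: ready={A,F} → run A
t=2: ready={A,F} → run A
t=3: ready={A,F,H} → run A
t=4: ready={F,H} → run H
t=5: ready={F,H} → run H
t=6: ready={F,H} → run H
t=7: ready={F,H} → run H
t=8: ready={F,H} → run H
t=9: ready={F,H} → run H
t=10: ready={F} → run F
t=11: ready={F} → run F
t=12: ready={F} → run F
t=13: ready={F} → run F
t=14: ready={F} → run F
t=15: ready={F} → run F
t=16: ready={F} → run F
t=17: ready={F} → run F
t=18: (idle)
t=19: (idle)
t=20: (idle)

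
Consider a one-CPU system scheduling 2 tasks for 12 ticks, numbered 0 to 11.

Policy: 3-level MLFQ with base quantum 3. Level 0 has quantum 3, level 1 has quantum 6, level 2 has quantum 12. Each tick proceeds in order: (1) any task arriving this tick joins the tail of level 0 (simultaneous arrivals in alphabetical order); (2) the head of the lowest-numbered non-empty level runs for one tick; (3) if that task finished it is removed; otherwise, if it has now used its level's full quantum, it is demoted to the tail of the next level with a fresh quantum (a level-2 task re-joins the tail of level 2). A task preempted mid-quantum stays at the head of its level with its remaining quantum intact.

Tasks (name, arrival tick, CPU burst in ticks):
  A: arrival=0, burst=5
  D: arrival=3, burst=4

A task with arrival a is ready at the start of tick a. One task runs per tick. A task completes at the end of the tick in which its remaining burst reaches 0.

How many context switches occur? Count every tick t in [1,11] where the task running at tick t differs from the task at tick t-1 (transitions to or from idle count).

t=0: L0/L1/L2 = A/-/- → run A
t=1: L0/L1/L2 = A/-/- → run A
t=2: L0/L1/L2 = A/-/- → run A
t=3: L0/L1/L2 = D/A/- → run D
t=4: L0/L1/L2 = D/A/- → run D
t=5: L0/L1/L2 = D/A/- → run D
t=6: L0/L1/L2 = -/AD/- → run A
t=7: L0/L1/L2 = -/AD/- → run A
t=8: L0/L1/L2 = -/D/- → run D
t=9: (idle)
t=10: (idle)
t=11: (idle)

context switches = 4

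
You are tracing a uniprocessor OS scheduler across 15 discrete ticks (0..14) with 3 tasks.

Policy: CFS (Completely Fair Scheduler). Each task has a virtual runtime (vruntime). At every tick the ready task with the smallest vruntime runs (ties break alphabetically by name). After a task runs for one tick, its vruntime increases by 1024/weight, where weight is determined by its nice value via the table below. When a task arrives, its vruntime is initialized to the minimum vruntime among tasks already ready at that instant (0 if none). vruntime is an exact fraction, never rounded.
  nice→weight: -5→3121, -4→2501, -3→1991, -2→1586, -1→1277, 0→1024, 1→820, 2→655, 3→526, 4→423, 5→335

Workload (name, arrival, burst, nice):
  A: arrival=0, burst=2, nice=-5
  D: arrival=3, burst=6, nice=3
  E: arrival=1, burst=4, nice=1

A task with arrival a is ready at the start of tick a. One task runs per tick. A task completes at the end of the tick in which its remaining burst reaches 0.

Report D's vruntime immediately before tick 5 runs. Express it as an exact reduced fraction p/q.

t=0: vr[A=0] → run A
t=1: vr[A=1024/3121 E=1024/3121] → run A
t=2: vr[E=1024/3121] → run E
t=3: vr[D=1008896/639805 E=1008896/639805] → run D
t=4: vr[D=592919808/168268715 E=1008896/639805] → run E
t=5: vr[D=592919808/168268715 E=1807872/639805] → run E
t=6: vr[D=592919808/168268715 E=2606848/639805] → run D
t=7: vr[D=920499968/168268715 E=2606848/639805] → run E
t=8: vr[D=920499968/168268715] → run D
t=9: vr[D=1248080128/168268715] → run D
t=10: vr[D=1575660288/168268715] → run D
t=11: vr[D=1903240448/168268715] → run D
t=12: (idle)
t=13: (idle)
t=14: (idle)

vruntime(D, start of tick 5) = 592919808/168268715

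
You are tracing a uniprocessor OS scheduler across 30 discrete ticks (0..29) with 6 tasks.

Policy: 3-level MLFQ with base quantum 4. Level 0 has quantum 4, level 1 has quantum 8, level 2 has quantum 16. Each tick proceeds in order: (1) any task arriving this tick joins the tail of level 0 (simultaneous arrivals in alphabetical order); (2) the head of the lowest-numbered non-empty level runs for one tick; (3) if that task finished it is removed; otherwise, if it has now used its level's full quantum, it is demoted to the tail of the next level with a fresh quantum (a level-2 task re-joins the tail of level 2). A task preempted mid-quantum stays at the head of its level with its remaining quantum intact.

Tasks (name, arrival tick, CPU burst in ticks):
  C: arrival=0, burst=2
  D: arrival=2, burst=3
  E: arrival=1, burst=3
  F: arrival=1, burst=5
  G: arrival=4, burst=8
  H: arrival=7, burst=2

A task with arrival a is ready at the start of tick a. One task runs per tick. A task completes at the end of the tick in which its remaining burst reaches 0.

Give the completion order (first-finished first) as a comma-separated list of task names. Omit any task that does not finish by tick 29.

completion order = C, E, D, H, F, G

t=0: L0/L1/L2 = C/-/- → run C
t=1: L0/L1/L2 = CEF/-/- → run C
t=2: L0/L1/L2 = EFD/-/- → run E
t=3: L0/L1/L2 = EFD/-/- → run E
t=4: L0/L1/L2 = EFDG/-/- → run E
t=5: L0/L1/L2 = FDG/-/- → run F
t=6: L0/L1/L2 = FDG/-/- → run F
t=7: L0/L1/L2 = FDGH/-/- → run F
t=8: L0/L1/L2 = FDGH/-/- → run F
t=9: L0/L1/L2 = DGH/F/- → run D
t=10: L0/L1/L2 = DGH/F/- → run D
t=11: L0/L1/L2 = DGH/F/- → run D
t=12: L0/L1/L2 = GH/F/- → run G
t=13: L0/L1/L2 = GH/F/- → run G
t=14: L0/L1/L2 = GH/F/- → run G
t=15: L0/L1/L2 = GH/F/- → run G
t=16: L0/L1/L2 = H/FG/- → run H
t=17: L0/L1/L2 = H/FG/- → run H
t=18: L0/L1/L2 = -/FG/- → run F
t=19: L0/L1/L2 = -/G/- → run G
t=20: L0/L1/L2 = -/G/- → run G
t=21: L0/L1/L2 = -/G/- → run G
t=22: L0/L1/L2 = -/G/- → run G
t=23: (idle)
t=24: (idle)
t=25: (idle)
t=26: (idle)
t=27: (idle)
t=28: (idle)
t=29: (idle)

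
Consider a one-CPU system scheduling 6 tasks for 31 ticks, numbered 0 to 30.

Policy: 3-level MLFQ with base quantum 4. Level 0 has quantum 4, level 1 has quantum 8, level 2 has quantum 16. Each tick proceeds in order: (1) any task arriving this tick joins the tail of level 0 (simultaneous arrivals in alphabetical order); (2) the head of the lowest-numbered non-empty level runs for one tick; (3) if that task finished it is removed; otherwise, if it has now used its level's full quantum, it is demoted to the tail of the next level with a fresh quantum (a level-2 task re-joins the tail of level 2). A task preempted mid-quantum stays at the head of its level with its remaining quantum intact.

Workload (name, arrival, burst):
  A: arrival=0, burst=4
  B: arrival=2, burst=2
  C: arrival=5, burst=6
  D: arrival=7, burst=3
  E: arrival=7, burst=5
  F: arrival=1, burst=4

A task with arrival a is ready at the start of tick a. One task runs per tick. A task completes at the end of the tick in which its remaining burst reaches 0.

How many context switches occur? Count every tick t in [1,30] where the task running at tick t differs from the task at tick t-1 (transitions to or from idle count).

context switches = 8

t=0: L0/L1/L2 = A/-/- → run A
t=1: L0/L1/L2 = AF/-/- → run A
t=2: L0/L1/L2 = AFB/-/- → run A
t=3: L0/L1/L2 = AFB/-/- → run A
t=4: L0/L1/L2 = FB/-/- → run F
t=5: L0/L1/L2 = FBC/-/- → run F
t=6: L0/L1/L2 = FBC/-/- → run F
t=7: L0/L1/L2 = FBCDE/-/- → run F
t=8: L0/L1/L2 = BCDE/-/- → run B
t=9: L0/L1/L2 = BCDE/-/- → run B
t=10: L0/L1/L2 = CDE/-/- → run C
t=11: L0/L1/L2 = CDE/-/- → run C
t=12: L0/L1/L2 = CDE/-/- → run C
t=13: L0/L1/L2 = CDE/-/- → run C
t=14: L0/L1/L2 = DE/C/- → run D
t=15: L0/L1/L2 = DE/C/- → run D
t=16: L0/L1/L2 = DE/C/- → run D
t=17: L0/L1/L2 = E/C/- → run E
t=18: L0/L1/L2 = E/C/- → run E
t=19: L0/L1/L2 = E/C/- → run E
t=20: L0/L1/L2 = E/C/- → run E
t=21: L0/L1/L2 = -/CE/- → run C
t=22: L0/L1/L2 = -/CE/- → run C
t=23: L0/L1/L2 = -/E/- → run E
t=24: (idle)
t=25: (idle)
t=26: (idle)
t=27: (idle)
t=28: (idle)
t=29: (idle)
t=30: (idle)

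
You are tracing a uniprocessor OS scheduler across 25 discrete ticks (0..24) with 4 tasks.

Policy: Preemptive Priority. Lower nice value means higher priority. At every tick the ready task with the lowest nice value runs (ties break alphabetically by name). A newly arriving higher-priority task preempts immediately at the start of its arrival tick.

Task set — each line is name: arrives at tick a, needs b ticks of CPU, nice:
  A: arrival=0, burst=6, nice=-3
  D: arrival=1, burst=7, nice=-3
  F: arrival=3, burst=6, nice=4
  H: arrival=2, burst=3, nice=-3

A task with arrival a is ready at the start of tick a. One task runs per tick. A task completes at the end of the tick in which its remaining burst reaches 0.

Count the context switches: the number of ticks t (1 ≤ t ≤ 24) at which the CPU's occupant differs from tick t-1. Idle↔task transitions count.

t=0: ready={A} → run A
t=1: ready={A,D} → run A
t=2: ready={A,D,H} → run A
t=3: ready={A,D,F,H} → run A
t=4: ready={A,D,F,H} → run A
t=5: ready={A,D,F,H} → run A
t=6: ready={D,F,H} → run D
t=7: ready={D,F,H} → run D
t=8: ready={D,F,H} → run D
t=9: ready={D,F,H} → run D
t=10: ready={D,F,H} → run D
t=11: ready={D,F,H} → run D
t=12: ready={D,F,H} → run D
t=13: ready={F,H} → run H
t=14: ready={F,H} → run H
t=15: ready={F,H} → run H
t=16: ready={F} → run F
t=17: ready={F} → run F
t=18: ready={F} → run F
t=19: ready={F} → run F
t=20: ready={F} → run F
t=21: ready={F} → run F
t=22: (idle)
t=23: (idle)
t=24: (idle)

context switches = 4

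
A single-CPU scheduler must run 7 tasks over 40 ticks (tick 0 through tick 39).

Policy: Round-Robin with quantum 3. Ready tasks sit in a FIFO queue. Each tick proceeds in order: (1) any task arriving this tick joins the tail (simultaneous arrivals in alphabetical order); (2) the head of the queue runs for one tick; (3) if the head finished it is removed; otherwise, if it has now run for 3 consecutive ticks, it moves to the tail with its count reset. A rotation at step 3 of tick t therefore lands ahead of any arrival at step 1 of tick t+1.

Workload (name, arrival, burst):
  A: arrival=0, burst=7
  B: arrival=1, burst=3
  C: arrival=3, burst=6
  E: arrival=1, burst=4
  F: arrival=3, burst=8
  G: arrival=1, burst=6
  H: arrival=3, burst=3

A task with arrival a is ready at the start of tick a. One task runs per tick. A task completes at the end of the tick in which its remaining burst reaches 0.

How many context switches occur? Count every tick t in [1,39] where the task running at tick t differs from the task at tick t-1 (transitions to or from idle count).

context switches = 13

t=0: queue=[A] q_used=0 → run A
t=1: queue=[A,B,E,G] q_used=1 → run A
t=2: queue=[A,B,E,G] q_used=2 → run A
t=3: queue=[B,E,G,A,C,F,H] q_used=0 → run B
t=4: queue=[B,E,G,A,C,F,H] q_used=1 → run B
t=5: queue=[B,E,G,A,C,F,H] q_used=2 → run B
t=6: queue=[E,G,A,C,F,H] q_used=0 → run E
t=7: queue=[E,G,A,C,F,H] q_used=1 → run E
t=8: queue=[E,G,A,C,F,H] q_used=2 → run E
t=9: queue=[G,A,C,F,H,E] q_used=0 → run G
t=10: queue=[G,A,C,F,H,E] q_used=1 → run G
t=11: queue=[G,A,C,F,H,E] q_used=2 → run G
t=12: queue=[A,C,F,H,E,G] q_used=0 → run A
t=13: queue=[A,C,F,H,E,G] q_used=1 → run A
t=14: queue=[A,C,F,H,E,G] q_used=2 → run A
t=15: queue=[C,F,H,E,G,A] q_used=0 → run C
t=16: queue=[C,F,H,E,G,A] q_used=1 → run C
t=17: queue=[C,F,H,E,G,A] q_used=2 → run C
t=18: queue=[F,H,E,G,A,C] q_used=0 → run F
t=19: queue=[F,H,E,G,A,C] q_used=1 → run F
t=20: queue=[F,H,E,G,A,C] q_used=2 → run F
t=21: queue=[H,E,G,A,C,F] q_used=0 → run H
t=22: queue=[H,E,G,A,C,F] q_used=1 → run H
t=23: queue=[H,E,G,A,C,F] q_used=2 → run H
t=24: queue=[E,G,A,C,F] q_used=0 → run E
t=25: queue=[G,A,C,F] q_used=0 → run G
t=26: queue=[G,A,C,F] q_used=1 → run G
t=27: queue=[G,A,C,F] q_used=2 → run G
t=28: queue=[A,C,F] q_used=0 → run A
t=29: queue=[C,F] q_used=0 → run C
t=30: queue=[C,F] q_used=1 → run C
t=31: queue=[C,F] q_used=2 → run C
t=32: queue=[F] q_used=0 → run F
t=33: queue=[F] q_used=1 → run F
t=34: queue=[F] q_used=2 → run F
t=35: queue=[F] q_used=0 → run F
t=36: queue=[F] q_used=1 → run F
t=37: (idle)
t=38: (idle)
t=39: (idle)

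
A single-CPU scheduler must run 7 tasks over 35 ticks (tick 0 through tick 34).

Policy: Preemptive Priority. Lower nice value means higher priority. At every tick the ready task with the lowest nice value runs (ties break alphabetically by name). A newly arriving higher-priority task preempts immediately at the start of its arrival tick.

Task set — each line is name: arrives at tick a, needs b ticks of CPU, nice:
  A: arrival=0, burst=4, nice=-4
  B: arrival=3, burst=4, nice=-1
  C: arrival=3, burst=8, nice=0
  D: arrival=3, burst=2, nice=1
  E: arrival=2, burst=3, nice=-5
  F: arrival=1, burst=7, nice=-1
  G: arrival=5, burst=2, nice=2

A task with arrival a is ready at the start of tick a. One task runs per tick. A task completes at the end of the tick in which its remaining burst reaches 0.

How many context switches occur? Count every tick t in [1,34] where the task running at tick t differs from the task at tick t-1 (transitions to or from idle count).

context switches = 8

t=0: ready={A} → run A
t=1: ready={A,F} → run A
t=2: ready={A,E,F} → run E
t=3: ready={A,B,C,D,E,F} → run E
t=4: ready={A,B,C,D,E,F} → run E
t=5: ready={A,B,C,D,F,G} → run A
t=6: ready={A,B,C,D,F,G} → run A
t=7: ready={B,C,D,F,G} → run B
t=8: ready={B,C,D,F,G} → run B
t=9: ready={B,C,D,F,G} → run B
t=10: ready={B,C,D,F,G} → run B
t=11: ready={C,D,F,G} → run F
t=12: ready={C,D,F,G} → run F
t=13: ready={C,D,F,G} → run F
t=14: ready={C,D,F,G} → run F
t=15: ready={C,D,F,G} → run F
t=16: ready={C,D,F,G} → run F
t=17: ready={C,D,F,G} → run F
t=18: ready={C,D,G} → run C
t=19: ready={C,D,G} → run C
t=20: ready={C,D,G} → run C
t=21: ready={C,D,G} → run C
t=22: ready={C,D,G} → run C
t=23: ready={C,D,G} → run C
t=24: ready={C,D,G} → run C
t=25: ready={C,D,G} → run C
t=26: ready={D,G} → run D
t=27: ready={D,G} → run D
t=28: ready={G} → run G
t=29: ready={G} → run G
t=30: (idle)
t=31: (idle)
t=32: (idle)
t=33: (idle)
t=34: (idle)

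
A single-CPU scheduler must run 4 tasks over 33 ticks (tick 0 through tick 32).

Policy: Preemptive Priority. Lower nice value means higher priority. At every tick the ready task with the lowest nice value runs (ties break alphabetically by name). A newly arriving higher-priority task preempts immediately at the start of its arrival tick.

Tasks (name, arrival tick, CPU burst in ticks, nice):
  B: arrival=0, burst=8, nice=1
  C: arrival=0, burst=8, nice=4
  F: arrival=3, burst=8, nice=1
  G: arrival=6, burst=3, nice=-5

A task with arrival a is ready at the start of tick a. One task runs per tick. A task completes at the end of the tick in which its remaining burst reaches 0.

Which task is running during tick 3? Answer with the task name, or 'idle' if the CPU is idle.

t=0: ready={B,C} → run B
t=1: ready={B,C} → run B
t=2: ready={B,C} → run B
t=3: ready={B,C,F} → run B
t=4: ready={B,C,F} → run B
t=5: ready={B,C,F} → run B
t=6: ready={B,C,F,G} → run G
t=7: ready={B,C,F,G} → run G
t=8: ready={B,C,F,G} → run G
t=9: ready={B,C,F} → run B
t=10: ready={B,C,F} → run B
t=11: ready={C,F} → run F
t=12: ready={C,F} → run F
t=13: ready={C,F} → run F
t=14: ready={C,F} → run F
t=15: ready={C,F} → run F
t=16: ready={C,F} → run F
t=17: ready={C,F} → run F
t=18: ready={C,F} → run F
t=19: ready={C} → run C
t=20: ready={C} → run C
t=21: ready={C} → run C
t=22: ready={C} → run C
t=23: ready={C} → run C
t=24: ready={C} → run C
t=25: ready={C} → run C
t=26: ready={C} → run C
t=27: (idle)
t=28: (idle)
t=29: (idle)
t=30: (idle)
t=31: (idle)
t=32: (idle)

running at tick 3 = B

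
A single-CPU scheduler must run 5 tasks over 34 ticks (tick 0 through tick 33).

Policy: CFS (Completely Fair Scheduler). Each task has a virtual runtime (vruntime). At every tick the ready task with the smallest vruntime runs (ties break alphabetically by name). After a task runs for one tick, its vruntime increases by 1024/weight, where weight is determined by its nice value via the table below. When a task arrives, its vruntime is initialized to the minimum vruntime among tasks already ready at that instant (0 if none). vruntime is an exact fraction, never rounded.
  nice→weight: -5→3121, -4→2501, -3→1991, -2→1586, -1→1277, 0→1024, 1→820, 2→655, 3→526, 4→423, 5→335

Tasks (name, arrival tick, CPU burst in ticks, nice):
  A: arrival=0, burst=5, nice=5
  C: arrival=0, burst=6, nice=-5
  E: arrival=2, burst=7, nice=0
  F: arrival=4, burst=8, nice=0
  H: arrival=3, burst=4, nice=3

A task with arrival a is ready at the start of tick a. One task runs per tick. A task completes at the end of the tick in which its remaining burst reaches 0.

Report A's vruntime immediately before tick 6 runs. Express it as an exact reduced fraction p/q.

vruntime(A, start of tick 6) = 1024/335

t=0: vr[A=0 C=0] → run A
t=1: vr[A=1024/335 C=0] → run C
t=2: vr[A=1024/335 C=1024/3121 E=1024/3121] → run C
t=3: vr[A=1024/335 C=2048/3121 E=1024/3121 H=1024/3121] → run E
t=4: vr[A=1024/335 C=2048/3121 E=4145/3121 F=1024/3121 H=1024/3121] → run F
t=5: vr[A=1024/335 C=2048/3121 E=4145/3121 F=4145/3121 H=1024/3121] → run H
t=6: vr[A=1024/335 C=2048/3121 E=4145/3121 F=4145/3121 H=1867264/820823] → run C
t=7: vr[A=1024/335 C=3072/3121 E=4145/3121 F=4145/3121 H=1867264/820823] → run C
t=8: vr[A=1024/335 C=4096/3121 E=4145/3121 F=4145/3121 H=1867264/820823] → run C
t=9: vr[A=1024/335 C=5120/3121 E=4145/3121 F=4145/3121 H=1867264/820823] → run E
t=10: vr[A=1024/335 C=5120/3121 E=7266/3121 F=4145/3121 H=1867264/820823] → run F
t=11: vr[A=1024/335 C=5120/3121 E=7266/3121 F=7266/3121 H=1867264/820823] → run C
t=12: vr[A=1024/335 E=7266/3121 F=7266/3121 H=1867264/820823] → run H
t=13: vr[A=1024/335 E=7266/3121 F=7266/3121 H=3465216/820823] → run E
t=14: vr[A=1024/335 E=10387/3121 F=7266/3121 H=3465216/820823] → run F
t=15: vr[A=1024/335 E=10387/3121 F=10387/3121 H=3465216/820823] → run A
t=16: vr[A=2048/335 E=10387/3121 F=10387/3121 H=3465216/820823] → run E
t=17: vr[A=2048/335 E=13508/3121 F=10387/3121 H=3465216/820823] → run F
t=18: vr[A=2048/335 E=13508/3121 F=13508/3121 H=3465216/820823] → run H
t=19: vr[A=2048/335 E=13508/3121 F=13508/3121 H=5063168/820823] → run E
t=20: vr[A=2048/335 E=16629/3121 F=13508/3121 H=5063168/820823] → run F
t=21: vr[A=2048/335 E=16629/3121 F=16629/3121 H=5063168/820823] → run E
t=22: vr[A=2048/335 E=19750/3121 F=16629/3121 H=5063168/820823] → run F
t=23: vr[A=2048/335 E=19750/3121 F=19750/3121 H=5063168/820823] → run A
t=24: vr[A=3072/335 E=19750/3121 F=19750/3121 H=5063168/820823] → run H
t=25: vr[A=3072/335 E=19750/3121 F=19750/3121] → run E
t=26: vr[A=3072/335 F=19750/3121] → run F
t=27: vr[A=3072/335 F=22871/3121] → run F
t=28: vr[A=3072/335] → run A
t=29: vr[A=4096/335] → run A
t=30: (idle)
t=31: (idle)
t=32: (idle)
t=33: (idle)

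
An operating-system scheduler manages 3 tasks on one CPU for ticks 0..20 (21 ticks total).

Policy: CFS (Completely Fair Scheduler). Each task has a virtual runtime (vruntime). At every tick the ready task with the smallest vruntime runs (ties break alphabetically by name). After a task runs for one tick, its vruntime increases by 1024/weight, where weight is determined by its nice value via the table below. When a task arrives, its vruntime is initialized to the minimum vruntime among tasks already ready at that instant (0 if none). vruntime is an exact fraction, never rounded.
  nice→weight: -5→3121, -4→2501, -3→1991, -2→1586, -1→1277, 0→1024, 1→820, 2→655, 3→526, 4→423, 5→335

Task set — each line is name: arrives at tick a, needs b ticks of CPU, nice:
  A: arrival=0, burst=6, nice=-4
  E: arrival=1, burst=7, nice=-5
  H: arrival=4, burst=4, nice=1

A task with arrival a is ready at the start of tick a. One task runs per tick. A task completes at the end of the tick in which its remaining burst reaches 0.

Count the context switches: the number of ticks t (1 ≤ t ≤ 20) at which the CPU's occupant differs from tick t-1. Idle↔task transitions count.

t=0: vr[A=0] → run A
t=1: vr[A=1024/2501 E=1024/2501] → run A
t=2: vr[A=2048/2501 E=1024/2501] → run E
t=3: vr[A=2048/2501 E=5756928/7805621] → run E
t=4: vr[A=2048/2501 E=8317952/7805621 H=2048/2501] → run A
t=5: vr[A=3072/2501 E=8317952/7805621 H=2048/2501] → run H
t=6: vr[A=3072/2501 E=8317952/7805621 H=25856/12505] → run E
t=7: vr[A=3072/2501 E=10878976/7805621 H=25856/12505] → run A
t=8: vr[A=4096/2501 E=10878976/7805621 H=25856/12505] → run E
t=9: vr[A=4096/2501 E=13440000/7805621 H=25856/12505] → run A
t=10: vr[A=5120/2501 E=13440000/7805621 H=25856/12505] → run E
t=11: vr[A=5120/2501 E=16001024/7805621 H=25856/12505] → run A
t=12: vr[E=16001024/7805621 H=25856/12505] → run E
t=13: vr[E=18562048/7805621 H=25856/12505] → run H
t=14: vr[E=18562048/7805621 H=41472/12505] → run E
t=15: vr[H=41472/12505] → run H
t=16: vr[H=57088/12505] → run H
t=17: (idle)
t=18: (idle)
t=19: (idle)
t=20: (idle)

context switches = 14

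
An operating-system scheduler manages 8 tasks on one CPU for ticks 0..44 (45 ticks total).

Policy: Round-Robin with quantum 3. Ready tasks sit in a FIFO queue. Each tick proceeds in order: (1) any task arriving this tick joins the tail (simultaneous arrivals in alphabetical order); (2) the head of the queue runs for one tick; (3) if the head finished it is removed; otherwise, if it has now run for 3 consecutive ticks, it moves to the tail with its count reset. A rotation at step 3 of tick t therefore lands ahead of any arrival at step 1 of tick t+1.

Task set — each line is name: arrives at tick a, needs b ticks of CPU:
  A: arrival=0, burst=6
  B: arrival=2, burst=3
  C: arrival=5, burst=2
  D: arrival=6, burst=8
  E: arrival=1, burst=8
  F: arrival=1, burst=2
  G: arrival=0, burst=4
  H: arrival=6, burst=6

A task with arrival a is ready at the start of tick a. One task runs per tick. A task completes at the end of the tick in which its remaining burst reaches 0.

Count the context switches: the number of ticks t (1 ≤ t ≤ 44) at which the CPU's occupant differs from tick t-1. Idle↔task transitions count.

context switches = 15

t=0: queue=[A,G] q_used=0 → run A
t=1: queue=[A,G,E,F] q_used=1 → run A
t=2: queue=[A,G,E,F,B] q_used=2 → run A
t=3: queue=[G,E,F,B,A] q_used=0 → run G
t=4: queue=[G,E,F,B,A] q_used=1 → run G
t=5: queue=[G,E,F,B,A,C] q_used=2 → run G
t=6: queue=[E,F,B,A,C,G,D,H] q_used=0 → run E
t=7: queue=[E,F,B,A,C,G,D,H] q_used=1 → run E
t=8: queue=[E,F,B,A,C,G,D,H] q_used=2 → run E
t=9: queue=[F,B,A,C,G,D,H,E] q_used=0 → run F
t=10: queue=[F,B,A,C,G,D,H,E] q_used=1 → run F
t=11: queue=[B,A,C,G,D,H,E] q_used=0 → run B
t=12: queue=[B,A,C,G,D,H,E] q_used=1 → run B
t=13: queue=[B,A,C,G,D,H,E] q_used=2 → run B
t=14: queue=[A,C,G,D,H,E] q_used=0 → run A
t=15: queue=[A,C,G,D,H,E] q_used=1 → run A
t=16: queue=[A,C,G,D,H,E] q_used=2 → run A
t=17: queue=[C,G,D,H,E] q_used=0 → run C
t=18: queue=[C,G,D,H,E] q_used=1 → run C
t=19: queue=[G,D,H,E] q_used=0 → run G
t=20: queue=[D,H,E] q_used=0 → run D
t=21: queue=[D,H,E] q_used=1 → run D
t=22: queue=[D,H,E] q_used=2 → run D
t=23: queue=[H,E,D] q_used=0 → run H
t=24: queue=[H,E,D] q_used=1 → run H
t=25: queue=[H,E,D] q_used=2 → run H
t=26: queue=[E,D,H] q_used=0 → run E
t=27: queue=[E,D,H] q_used=1 → run E
t=28: queue=[E,D,H] q_used=2 → run E
t=29: queue=[D,H,E] q_used=0 → run D
t=30: queue=[D,H,E] q_used=1 → run D
t=31: queue=[D,H,E] q_used=2 → run D
t=32: queue=[H,E,D] q_used=0 → run H
t=33: queue=[H,E,D] q_used=1 → run H
t=34: queue=[H,E,D] q_used=2 → run H
t=35: queue=[E,D] q_used=0 → run E
t=36: queue=[E,D] q_used=1 → run E
t=37: queue=[D] q_used=0 → run D
t=38: queue=[D] q_used=1 → run D
t=39: (idle)
t=40: (idle)
t=41: (idle)
t=42: (idle)
t=43: (idle)
t=44: (idle)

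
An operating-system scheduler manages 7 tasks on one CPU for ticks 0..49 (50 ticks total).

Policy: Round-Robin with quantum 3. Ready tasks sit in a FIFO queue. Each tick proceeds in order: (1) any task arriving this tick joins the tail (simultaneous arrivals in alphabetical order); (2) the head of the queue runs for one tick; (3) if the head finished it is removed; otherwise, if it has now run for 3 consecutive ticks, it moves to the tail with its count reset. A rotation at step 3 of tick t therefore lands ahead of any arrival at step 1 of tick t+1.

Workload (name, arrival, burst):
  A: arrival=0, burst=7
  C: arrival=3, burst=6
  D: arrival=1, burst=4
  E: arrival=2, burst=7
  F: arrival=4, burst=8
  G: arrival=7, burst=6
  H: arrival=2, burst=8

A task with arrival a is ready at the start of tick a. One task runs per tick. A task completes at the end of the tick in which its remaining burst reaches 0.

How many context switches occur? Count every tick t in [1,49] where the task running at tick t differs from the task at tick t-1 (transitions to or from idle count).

t=0: queue=[A] q_used=0 → run A
t=1: queue=[A,D] q_used=1 → run A
t=2: queue=[A,D,E,H] q_used=2 → run A
t=3: queue=[D,E,H,A,C] q_used=0 → run D
t=4: queue=[D,E,H,A,C,F] q_used=1 → run D
t=5: queue=[D,E,H,A,C,F] q_used=2 → run D
t=6: queue=[E,H,A,C,F,D] q_used=0 → run E
t=7: queue=[E,H,A,C,F,D,G] q_used=1 → run E
t=8: queue=[E,H,A,C,F,D,G] q_used=2 → run E
t=9: queue=[H,A,C,F,D,G,E] q_used=0 → run H
t=10: queue=[H,A,C,F,D,G,E] q_used=1 → run H
t=11: queue=[H,A,C,F,D,G,E] q_used=2 → run H
t=12: queue=[A,C,F,D,G,E,H] q_used=0 → run A
t=13: queue=[A,C,F,D,G,E,H] q_used=1 → run A
t=14: queue=[A,C,F,D,G,E,H] q_used=2 → run A
t=15: queue=[C,F,D,G,E,H,A] q_used=0 → run C
t=16: queue=[C,F,D,G,E,H,A] q_used=1 → run C
t=17: queue=[C,F,D,G,E,H,A] q_used=2 → run C
t=18: queue=[F,D,G,E,H,A,C] q_used=0 → run F
t=19: queue=[F,D,G,E,H,A,C] q_used=1 → run F
t=20: queue=[F,D,G,E,H,A,C] q_used=2 → run F
t=21: queue=[D,G,E,H,A,C,F] q_used=0 → run D
t=22: queue=[G,E,H,A,C,F] q_used=0 → run G
t=23: queue=[G,E,H,A,C,F] q_used=1 → run G
t=24: queue=[G,E,H,A,C,F] q_used=2 → run G
t=25: queue=[E,H,A,C,F,G] q_used=0 → run E
t=26: queue=[E,H,A,C,F,G] q_used=1 → run E
t=27: queue=[E,H,A,C,F,G] q_used=2 → run E
t=28: queue=[H,A,C,F,G,E] q_used=0 → run H
t=29: queue=[H,A,C,F,G,E] q_used=1 → run H
t=30: queue=[H,A,C,F,G,E] q_used=2 → run H
t=31: queue=[A,C,F,G,E,H] q_used=0 → run A
t=32: queue=[C,F,G,E,H] q_used=0 → run C
t=33: queue=[C,F,G,E,H] q_used=1 → run C
t=34: queue=[C,F,G,E,H] q_used=2 → run C
t=35: queue=[F,G,E,H] q_used=0 → run F
t=36: queue=[F,G,E,H] q_used=1 → run F
t=37: queue=[F,G,E,H] q_used=2 → run F
t=38: queue=[G,E,H,F] q_used=0 → run G
t=39: queue=[G,E,H,F] q_used=1 → run G
t=40: queue=[G,E,H,F] q_used=2 → run G
t=41: queue=[E,H,F] q_used=0 → run E
t=42: queue=[H,F] q_used=0 → run H
t=43: queue=[H,F] q_used=1 → run H
t=44: queue=[F] q_used=0 → run F
t=45: queue=[F] q_used=1 → run F
t=46: (idle)
t=47: (idle)
t=48: (idle)
t=49: (idle)

context switches = 18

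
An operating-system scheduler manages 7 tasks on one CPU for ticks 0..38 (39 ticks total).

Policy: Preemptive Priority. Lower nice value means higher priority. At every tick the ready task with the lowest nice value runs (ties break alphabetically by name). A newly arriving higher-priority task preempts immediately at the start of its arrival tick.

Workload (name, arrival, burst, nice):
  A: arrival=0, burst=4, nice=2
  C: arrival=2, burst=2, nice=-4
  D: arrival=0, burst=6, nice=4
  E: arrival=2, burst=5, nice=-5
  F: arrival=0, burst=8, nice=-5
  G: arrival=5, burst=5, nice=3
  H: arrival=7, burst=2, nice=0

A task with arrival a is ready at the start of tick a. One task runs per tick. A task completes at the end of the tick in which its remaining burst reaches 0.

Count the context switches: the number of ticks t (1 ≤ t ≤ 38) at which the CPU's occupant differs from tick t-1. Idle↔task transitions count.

context switches = 8

t=0: ready={A,D,F} → run F
t=1: ready={A,D,F} → run F
t=2: ready={A,C,D,E,F} → run E
t=3: ready={A,C,D,E,F} → run E
t=4: ready={A,C,D,E,F} → run E
t=5: ready={A,C,D,E,F,G} → run E
t=6: ready={A,C,D,E,F,G} → run E
t=7: ready={A,C,D,F,G,H} → run F
t=8: ready={A,C,D,F,G,H} → run F
t=9: ready={A,C,D,F,G,H} → run F
t=10: ready={A,C,D,F,G,H} → run F
t=11: ready={A,C,D,F,G,H} → run F
t=12: ready={A,C,D,F,G,H} → run F
t=13: ready={A,C,D,G,H} → run C
t=14: ready={A,C,D,G,H} → run C
t=15: ready={A,D,G,H} → run H
t=16: ready={A,D,G,H} → run H
t=17: ready={A,D,G} → run A
t=18: ready={A,D,G} → run A
t=19: ready={A,D,G} → run A
t=20: ready={A,D,G} → run A
t=21: ready={D,G} → run G
t=22: ready={D,G} → run G
t=23: ready={D,G} → run G
t=24: ready={D,G} → run G
t=25: ready={D,G} → run G
t=26: ready={D} → run D
t=27: ready={D} → run D
t=28: ready={D} → run D
t=29: ready={D} → run D
t=30: ready={D} → run D
t=31: ready={D} → run D
t=32: (idle)
t=33: (idle)
t=34: (idle)
t=35: (idle)
t=36: (idle)
t=37: (idle)
t=38: (idle)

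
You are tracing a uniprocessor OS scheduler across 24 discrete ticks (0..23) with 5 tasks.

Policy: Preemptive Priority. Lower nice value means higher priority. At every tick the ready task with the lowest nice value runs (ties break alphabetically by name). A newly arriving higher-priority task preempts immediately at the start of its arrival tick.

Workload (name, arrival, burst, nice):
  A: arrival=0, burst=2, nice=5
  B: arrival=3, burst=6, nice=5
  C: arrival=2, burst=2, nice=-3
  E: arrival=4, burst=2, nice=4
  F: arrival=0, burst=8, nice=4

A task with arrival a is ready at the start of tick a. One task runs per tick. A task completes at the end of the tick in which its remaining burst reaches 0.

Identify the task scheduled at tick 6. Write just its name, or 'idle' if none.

running at tick 6 = F

t=0: ready={A,F} → run F
t=1: ready={A,F} → run F
t=2: ready={A,C,F} → run C
t=3: ready={A,B,C,F} → run C
t=4: ready={A,B,E,F} → run E
t=5: ready={A,B,E,F} → run E
t=6: ready={A,B,F} → run F
t=7: ready={A,B,F} → run F
t=8: ready={A,B,F} → run F
t=9: ready={A,B,F} → run F
t=10: ready={A,B,F} → run F
t=11: ready={A,B,F} → run F
t=12: ready={A,B} → run A
t=13: ready={A,B} → run A
t=14: ready={B} → run B
t=15: ready={B} → run B
t=16: ready={B} → run B
t=17: ready={B} → run B
t=18: ready={B} → run B
t=19: ready={B} → run B
t=20: (idle)
t=21: (idle)
t=22: (idle)
t=23: (idle)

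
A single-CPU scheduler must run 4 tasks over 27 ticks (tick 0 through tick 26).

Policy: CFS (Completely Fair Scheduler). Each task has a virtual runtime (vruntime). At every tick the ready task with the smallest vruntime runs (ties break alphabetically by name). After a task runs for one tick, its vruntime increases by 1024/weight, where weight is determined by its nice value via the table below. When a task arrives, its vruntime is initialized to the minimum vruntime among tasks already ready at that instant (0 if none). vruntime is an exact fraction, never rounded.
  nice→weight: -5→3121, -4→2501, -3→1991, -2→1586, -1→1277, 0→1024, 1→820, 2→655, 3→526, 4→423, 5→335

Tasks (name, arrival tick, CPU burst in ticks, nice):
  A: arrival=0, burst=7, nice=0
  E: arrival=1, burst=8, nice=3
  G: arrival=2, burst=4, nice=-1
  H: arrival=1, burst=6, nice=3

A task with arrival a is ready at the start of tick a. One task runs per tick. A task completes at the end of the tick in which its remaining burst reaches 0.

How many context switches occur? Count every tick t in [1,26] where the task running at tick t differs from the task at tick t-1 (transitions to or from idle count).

t=0: vr[A=0] → run A
t=1: vr[A=1 E=1 H=1] → run A
t=2: vr[A=2 E=1 G=1 H=1] → run E
t=3: vr[A=2 E=775/263 G=1 H=1] → run G
t=4: vr[A=2 E=775/263 G=2301/1277 H=1] → run H
t=5: vr[A=2 E=775/263 G=2301/1277 H=775/263] → run G
t=6: vr[A=2 E=775/263 G=3325/1277 H=775/263] → run A
t=7: vr[A=3 E=775/263 G=3325/1277 H=775/263] → run G
t=8: vr[A=3 E=775/263 G=4349/1277 H=775/263] → run E
t=9: vr[A=3 E=1287/263 G=4349/1277 H=775/263] → run H
t=10: vr[A=3 E=1287/263 G=4349/1277 H=1287/263] → run A
t=11: vr[A=4 E=1287/263 G=4349/1277 H=1287/263] → run G
t=12: vr[A=4 E=1287/263 H=1287/263] → run A
t=13: vr[A=5 E=1287/263 H=1287/263] → run E
t=14: vr[A=5 E=1799/263 H=1287/263] → run H
t=15: vr[A=5 E=1799/263 H=1799/263] → run A
t=16: vr[A=6 E=1799/263 H=1799/263] → run A
t=17: vr[E=1799/263 H=1799/263] → run E
t=18: vr[E=2311/263 H=1799/263] → run H
t=19: vr[E=2311/263 H=2311/263] → run E
t=20: vr[E=2823/263 H=2311/263] → run H
t=21: vr[E=2823/263 H=2823/263] → run E
t=22: vr[E=3335/263 H=2823/263] → run H
t=23: vr[E=3335/263] → run E
t=24: vr[E=3847/263] → run E
t=25: (idle)
t=26: (idle)

context switches = 22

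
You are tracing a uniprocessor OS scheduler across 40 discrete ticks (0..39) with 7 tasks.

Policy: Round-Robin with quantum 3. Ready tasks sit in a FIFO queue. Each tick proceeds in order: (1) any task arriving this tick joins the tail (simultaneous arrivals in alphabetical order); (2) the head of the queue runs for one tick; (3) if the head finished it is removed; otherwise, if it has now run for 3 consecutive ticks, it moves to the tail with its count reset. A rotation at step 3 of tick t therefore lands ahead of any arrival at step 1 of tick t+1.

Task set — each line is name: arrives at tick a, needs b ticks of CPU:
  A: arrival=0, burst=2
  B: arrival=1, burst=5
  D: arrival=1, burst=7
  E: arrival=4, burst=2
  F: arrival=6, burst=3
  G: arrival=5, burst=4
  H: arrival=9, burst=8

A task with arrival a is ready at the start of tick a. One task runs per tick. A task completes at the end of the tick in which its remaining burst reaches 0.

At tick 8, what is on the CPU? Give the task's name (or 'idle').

running at tick 8 = E

t=0: queue=[A] q_used=0 → run A
t=1: queue=[A,B,D] q_used=1 → run A
t=2: queue=[B,D] q_used=0 → run B
t=3: queue=[B,D] q_used=1 → run B
t=4: queue=[B,D,E] q_used=2 → run B
t=5: queue=[D,E,B,G] q_used=0 → run D
t=6: queue=[D,E,B,G,F] q_used=1 → run D
t=7: queue=[D,E,B,G,F] q_used=2 → run D
t=8: queue=[E,B,G,F,D] q_used=0 → run E
t=9: queue=[E,B,G,F,D,H] q_used=1 → run E
t=10: queue=[B,G,F,D,H] q_used=0 → run B
t=11: queue=[B,G,F,D,H] q_used=1 → run B
t=12: queue=[G,F,D,H] q_used=0 → run G
t=13: queue=[G,F,D,H] q_used=1 → run G
t=14: queue=[G,F,D,H] q_used=2 → run G
t=15: queue=[F,D,H,G] q_used=0 → run F
t=16: queue=[F,D,H,G] q_used=1 → run F
t=17: queue=[F,D,H,G] q_used=2 → run F
t=18: queue=[D,H,G] q_used=0 → run D
t=19: queue=[D,H,G] q_used=1 → run D
t=20: queue=[D,H,G] q_used=2 → run D
t=21: queue=[H,G,D] q_used=0 → run H
t=22: queue=[H,G,D] q_used=1 → run H
t=23: queue=[H,G,D] q_used=2 → run H
t=24: queue=[G,D,H] q_used=0 → run G
t=25: queue=[D,H] q_used=0 → run D
t=26: queue=[H] q_used=0 → run H
t=27: queue=[H] q_used=1 → run H
t=28: queue=[H] q_used=2 → run H
t=29: queue=[H] q_used=0 → run H
t=30: queue=[H] q_used=1 → run H
t=31: (idle)
t=32: (idle)
t=33: (idle)
t=34: (idle)
t=35: (idle)
t=36: (idle)
t=37: (idle)
t=38: (idle)
t=39: (idle)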